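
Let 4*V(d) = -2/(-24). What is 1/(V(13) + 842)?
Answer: 48/40417 ≈ 0.0011876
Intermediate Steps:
V(d) = 1/48 (V(d) = (-2/(-24))/4 = (-2*(-1/24))/4 = (1/4)*(1/12) = 1/48)
1/(V(13) + 842) = 1/(1/48 + 842) = 1/(40417/48) = 48/40417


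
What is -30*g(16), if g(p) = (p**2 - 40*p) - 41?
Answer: 12750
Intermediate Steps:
g(p) = -41 + p**2 - 40*p
-30*g(16) = -30*(-41 + 16**2 - 40*16) = -30*(-41 + 256 - 640) = -30*(-425) = 12750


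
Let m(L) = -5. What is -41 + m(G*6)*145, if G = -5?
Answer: -766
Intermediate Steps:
-41 + m(G*6)*145 = -41 - 5*145 = -41 - 725 = -766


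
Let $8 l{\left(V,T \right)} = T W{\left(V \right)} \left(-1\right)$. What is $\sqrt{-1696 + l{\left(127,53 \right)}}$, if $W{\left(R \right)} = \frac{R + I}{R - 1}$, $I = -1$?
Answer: $\frac{i \sqrt{27242}}{4} \approx 41.263 i$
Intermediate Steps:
$W{\left(R \right)} = 1$ ($W{\left(R \right)} = \frac{R - 1}{R - 1} = \frac{-1 + R}{-1 + R} = 1$)
$l{\left(V,T \right)} = - \frac{T}{8}$ ($l{\left(V,T \right)} = \frac{T 1 \left(-1\right)}{8} = \frac{T \left(-1\right)}{8} = \frac{\left(-1\right) T}{8} = - \frac{T}{8}$)
$\sqrt{-1696 + l{\left(127,53 \right)}} = \sqrt{-1696 - \frac{53}{8}} = \sqrt{- \frac{13621}{8}} = \frac{i \sqrt{27242}}{4}$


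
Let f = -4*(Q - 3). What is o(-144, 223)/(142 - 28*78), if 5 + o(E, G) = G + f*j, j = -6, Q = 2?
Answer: -97/1021 ≈ -0.095005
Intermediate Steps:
f = 4 (f = -4*(2 - 3) = -4*(-1) = 4)
o(E, G) = -29 + G (o(E, G) = -5 + (G + 4*(-6)) = -5 + (G - 24) = -5 + (-24 + G) = -29 + G)
o(-144, 223)/(142 - 28*78) = (-29 + 223)/(142 - 28*78) = 194/(142 - 2184) = 194/(-2042) = 194*(-1/2042) = -97/1021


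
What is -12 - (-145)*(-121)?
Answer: -17557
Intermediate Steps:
-12 - (-145)*(-121) = -12 - 145*121 = -12 - 17545 = -17557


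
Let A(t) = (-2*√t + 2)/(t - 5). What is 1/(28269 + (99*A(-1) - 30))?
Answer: 3134/88397725 - 11*I/265193175 ≈ 3.5453e-5 - 4.1479e-8*I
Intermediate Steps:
A(t) = (2 - 2*√t)/(-5 + t)
1/(28269 + (99*A(-1) - 30)) = 1/(28269 + (99*(2*(1 - √(-1))/(-5 - 1)) - 30)) = 1/(28269 + (99*(2*(1 - I)/(-6)) - 30)) = 1/(28269 + (99*(2*(-⅙)*(1 - I)) - 30)) = 1/(28269 + (99*(-⅓ + I/3) - 30)) = 1/(28269 + ((-33 + 33*I) - 30)) = 1/(28269 + (-63 + 33*I)) = 1/(28206 + 33*I) = (28206 - 33*I)/795579525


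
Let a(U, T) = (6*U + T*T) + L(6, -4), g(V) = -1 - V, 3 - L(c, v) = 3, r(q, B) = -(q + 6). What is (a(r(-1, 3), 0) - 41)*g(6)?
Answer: 497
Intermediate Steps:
r(q, B) = -6 - q (r(q, B) = -(6 + q) = -6 - q)
L(c, v) = 0 (L(c, v) = 3 - 1*3 = 3 - 3 = 0)
a(U, T) = T**2 + 6*U (a(U, T) = (6*U + T*T) + 0 = (6*U + T**2) + 0 = (T**2 + 6*U) + 0 = T**2 + 6*U)
(a(r(-1, 3), 0) - 41)*g(6) = ((0**2 + 6*(-6 - 1*(-1))) - 41)*(-1 - 1*6) = ((0 + 6*(-6 + 1)) - 41)*(-1 - 6) = ((0 + 6*(-5)) - 41)*(-7) = ((0 - 30) - 41)*(-7) = (-30 - 41)*(-7) = -71*(-7) = 497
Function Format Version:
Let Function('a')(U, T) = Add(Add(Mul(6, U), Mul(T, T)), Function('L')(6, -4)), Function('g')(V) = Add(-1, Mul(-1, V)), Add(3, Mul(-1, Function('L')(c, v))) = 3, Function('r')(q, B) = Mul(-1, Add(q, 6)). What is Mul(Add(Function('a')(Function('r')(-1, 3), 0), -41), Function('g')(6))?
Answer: 497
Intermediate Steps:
Function('r')(q, B) = Add(-6, Mul(-1, q)) (Function('r')(q, B) = Mul(-1, Add(6, q)) = Add(-6, Mul(-1, q)))
Function('L')(c, v) = 0 (Function('L')(c, v) = Add(3, Mul(-1, 3)) = Add(3, -3) = 0)
Function('a')(U, T) = Add(Pow(T, 2), Mul(6, U)) (Function('a')(U, T) = Add(Add(Mul(6, U), Mul(T, T)), 0) = Add(Add(Mul(6, U), Pow(T, 2)), 0) = Add(Add(Pow(T, 2), Mul(6, U)), 0) = Add(Pow(T, 2), Mul(6, U)))
Mul(Add(Function('a')(Function('r')(-1, 3), 0), -41), Function('g')(6)) = Mul(Add(Add(Pow(0, 2), Mul(6, Add(-6, Mul(-1, -1)))), -41), Add(-1, Mul(-1, 6))) = Mul(Add(Add(0, Mul(6, Add(-6, 1))), -41), Add(-1, -6)) = Mul(Add(Add(0, Mul(6, -5)), -41), -7) = Mul(Add(Add(0, -30), -41), -7) = Mul(Add(-30, -41), -7) = Mul(-71, -7) = 497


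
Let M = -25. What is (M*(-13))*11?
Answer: 3575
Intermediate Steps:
(M*(-13))*11 = -25*(-13)*11 = 325*11 = 3575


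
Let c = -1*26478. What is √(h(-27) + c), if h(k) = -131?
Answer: I*√26609 ≈ 163.12*I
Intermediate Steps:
c = -26478
√(h(-27) + c) = √(-131 - 26478) = √(-26609) = I*√26609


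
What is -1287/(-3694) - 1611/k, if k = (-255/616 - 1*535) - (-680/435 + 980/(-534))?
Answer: 31650399889119/9373702758974 ≈ 3.3765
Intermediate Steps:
k = -2537548121/4769688 (k = (-255*1/616 - 535) - (-680*1/435 + 980*(-1/534)) = (-255/616 - 535) - (-136/87 - 490/267) = -329815/616 - 1*(-26314/7743) = -329815/616 + 26314/7743 = -2537548121/4769688 ≈ -532.02)
-1287/(-3694) - 1611/k = -1287/(-3694) - 1611/(-2537548121/4769688) = -1287*(-1/3694) - 1611*(-4769688/2537548121) = 1287/3694 + 7683967368/2537548121 = 31650399889119/9373702758974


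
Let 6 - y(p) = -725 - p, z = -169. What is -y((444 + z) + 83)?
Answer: -1089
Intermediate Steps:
y(p) = 731 + p (y(p) = 6 - (-725 - p) = 6 + (725 + p) = 731 + p)
-y((444 + z) + 83) = -(731 + ((444 - 169) + 83)) = -(731 + (275 + 83)) = -(731 + 358) = -1*1089 = -1089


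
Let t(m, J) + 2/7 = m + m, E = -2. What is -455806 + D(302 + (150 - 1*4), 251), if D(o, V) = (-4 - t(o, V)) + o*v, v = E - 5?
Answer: -3218892/7 ≈ -4.5984e+5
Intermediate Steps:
t(m, J) = -2/7 + 2*m (t(m, J) = -2/7 + (m + m) = -2/7 + 2*m)
v = -7 (v = -2 - 5 = -7)
D(o, V) = -26/7 - 9*o (D(o, V) = (-4 - (-2/7 + 2*o)) + o*(-7) = (-4 + (2/7 - 2*o)) - 7*o = (-26/7 - 2*o) - 7*o = -26/7 - 9*o)
-455806 + D(302 + (150 - 1*4), 251) = -455806 + (-26/7 - 9*(302 + (150 - 1*4))) = -455806 + (-26/7 - 9*(302 + (150 - 4))) = -455806 + (-26/7 - 9*(302 + 146)) = -455806 + (-26/7 - 9*448) = -455806 + (-26/7 - 4032) = -455806 - 28250/7 = -3218892/7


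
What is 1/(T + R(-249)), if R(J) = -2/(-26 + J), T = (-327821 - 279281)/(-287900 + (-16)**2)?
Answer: 39551050/83764169 ≈ 0.47217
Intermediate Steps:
T = 303551/143822 (T = -607102/(-287900 + 256) = -607102/(-287644) = -607102*(-1/287644) = 303551/143822 ≈ 2.1106)
R(J) = -2/(-26 + J)
1/(T + R(-249)) = 1/(303551/143822 - 2/(-26 - 249)) = 1/(303551/143822 - 2/(-275)) = 1/(303551/143822 - 2*(-1/275)) = 1/(303551/143822 + 2/275) = 1/(83764169/39551050) = 39551050/83764169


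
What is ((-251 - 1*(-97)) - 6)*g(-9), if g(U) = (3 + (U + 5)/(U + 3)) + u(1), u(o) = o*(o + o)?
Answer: -2720/3 ≈ -906.67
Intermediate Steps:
u(o) = 2*o² (u(o) = o*(2*o) = 2*o²)
g(U) = 5 + (5 + U)/(3 + U) (g(U) = (3 + (U + 5)/(U + 3)) + 2*1² = (3 + (5 + U)/(3 + U)) + 2*1 = (3 + (5 + U)/(3 + U)) + 2 = 5 + (5 + U)/(3 + U))
((-251 - 1*(-97)) - 6)*g(-9) = ((-251 - 1*(-97)) - 6)*(2*(10 + 3*(-9))/(3 - 9)) = ((-251 + 97) - 6)*(2*(10 - 27)/(-6)) = (-154 - 6)*(2*(-⅙)*(-17)) = -160*17/3 = -2720/3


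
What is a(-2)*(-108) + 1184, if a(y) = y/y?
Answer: 1076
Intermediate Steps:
a(y) = 1
a(-2)*(-108) + 1184 = 1*(-108) + 1184 = -108 + 1184 = 1076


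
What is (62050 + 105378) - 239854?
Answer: -72426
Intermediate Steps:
(62050 + 105378) - 239854 = 167428 - 239854 = -72426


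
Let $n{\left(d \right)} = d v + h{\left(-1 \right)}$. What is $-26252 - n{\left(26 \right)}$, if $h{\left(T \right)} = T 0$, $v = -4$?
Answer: $-26148$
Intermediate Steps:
$h{\left(T \right)} = 0$
$n{\left(d \right)} = - 4 d$ ($n{\left(d \right)} = d \left(-4\right) + 0 = - 4 d + 0 = - 4 d$)
$-26252 - n{\left(26 \right)} = -26252 - \left(-4\right) 26 = -26252 - -104 = -26252 + 104 = -26148$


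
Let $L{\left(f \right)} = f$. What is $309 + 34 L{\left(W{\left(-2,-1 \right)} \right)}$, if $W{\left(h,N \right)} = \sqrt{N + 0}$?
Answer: $309 + 34 i \approx 309.0 + 34.0 i$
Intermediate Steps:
$W{\left(h,N \right)} = \sqrt{N}$
$309 + 34 L{\left(W{\left(-2,-1 \right)} \right)} = 309 + 34 \sqrt{-1} = 309 + 34 i$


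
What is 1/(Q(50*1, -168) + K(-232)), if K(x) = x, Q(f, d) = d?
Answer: -1/400 ≈ -0.0025000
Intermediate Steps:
1/(Q(50*1, -168) + K(-232)) = 1/(-168 - 232) = 1/(-400) = -1/400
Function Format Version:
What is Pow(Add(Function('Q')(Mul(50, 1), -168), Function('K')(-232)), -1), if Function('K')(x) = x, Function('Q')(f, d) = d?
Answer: Rational(-1, 400) ≈ -0.0025000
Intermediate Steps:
Pow(Add(Function('Q')(Mul(50, 1), -168), Function('K')(-232)), -1) = Pow(Add(-168, -232), -1) = Pow(-400, -1) = Rational(-1, 400)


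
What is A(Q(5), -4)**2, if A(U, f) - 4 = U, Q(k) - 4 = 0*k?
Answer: 64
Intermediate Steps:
Q(k) = 4 (Q(k) = 4 + 0*k = 4 + 0 = 4)
A(U, f) = 4 + U
A(Q(5), -4)**2 = (4 + 4)**2 = 8**2 = 64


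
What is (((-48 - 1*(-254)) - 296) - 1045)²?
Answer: 1288225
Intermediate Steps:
(((-48 - 1*(-254)) - 296) - 1045)² = (((-48 + 254) - 296) - 1045)² = ((206 - 296) - 1045)² = (-90 - 1045)² = (-1135)² = 1288225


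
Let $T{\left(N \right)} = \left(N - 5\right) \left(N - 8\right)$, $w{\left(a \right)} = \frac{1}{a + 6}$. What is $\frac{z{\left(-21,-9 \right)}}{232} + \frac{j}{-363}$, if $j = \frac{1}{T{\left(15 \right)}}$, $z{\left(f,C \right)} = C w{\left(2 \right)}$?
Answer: $- \frac{115273}{23580480} \approx -0.0048885$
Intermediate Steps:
$w{\left(a \right)} = \frac{1}{6 + a}$
$z{\left(f,C \right)} = \frac{C}{8}$ ($z{\left(f,C \right)} = \frac{C}{6 + 2} = \frac{C}{8}$)
$T{\left(N \right)} = \left(-8 + N\right) \left(-5 + N\right)$ ($T{\left(N \right)} = \left(-5 + N\right) \left(-8 + N\right) = \left(-8 + N\right) \left(-5 + N\right)$)
$j = \frac{1}{70}$ ($j = \frac{1}{40 + 15^{2} - 195} = \frac{1}{40 + 225 - 195} = \frac{1}{70} \approx 0.014286$)
$\frac{z{\left(-21,-9 \right)}}{232} + \frac{j}{-363} = \frac{\frac{1}{8} \left(-9\right)}{232} + \frac{1}{70 \left(-363\right)} = \left(- \frac{9}{8}\right) \frac{1}{232} + \frac{1}{70} \left(- \frac{1}{363}\right) = - \frac{9}{1856} - \frac{1}{25410} = - \frac{115273}{23580480}$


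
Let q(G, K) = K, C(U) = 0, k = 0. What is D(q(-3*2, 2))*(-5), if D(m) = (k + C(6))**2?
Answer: 0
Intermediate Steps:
D(m) = 0 (D(m) = (0 + 0)**2 = 0**2 = 0)
D(q(-3*2, 2))*(-5) = 0*(-5) = 0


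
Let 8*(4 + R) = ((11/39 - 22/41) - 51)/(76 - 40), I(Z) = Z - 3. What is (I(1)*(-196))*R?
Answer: -23569049/14391 ≈ -1637.8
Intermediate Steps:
I(Z) = -3 + Z
R = -481001/115128 (R = -4 + (((11/39 - 22/41) - 51)/(76 - 40))/8 = -4 + (((11*(1/39) - 22*1/41) - 51)/36)/8 = -4 + (((11/39 - 22/41) - 51)*(1/36))/8 = -4 + ((-407/1599 - 51)*(1/36))/8 = -4 + (-81956/1599*1/36)/8 = -4 + (⅛)*(-20489/14391) = -4 - 20489/115128 = -481001/115128 ≈ -4.1780)
(I(1)*(-196))*R = ((-3 + 1)*(-196))*(-481001/115128) = -2*(-196)*(-481001/115128) = 392*(-481001/115128) = -23569049/14391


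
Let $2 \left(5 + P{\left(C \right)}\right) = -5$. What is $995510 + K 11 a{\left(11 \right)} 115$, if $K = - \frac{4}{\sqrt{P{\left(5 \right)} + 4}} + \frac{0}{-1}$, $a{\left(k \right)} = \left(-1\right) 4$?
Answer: $995510 - \frac{20240 i \sqrt{14}}{7} \approx 9.9551 \cdot 10^{5} - 10819.0 i$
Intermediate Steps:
$P{\left(C \right)} = - \frac{15}{2}$ ($P{\left(C \right)} = -5 + \frac{1}{2} \left(-5\right) = -5 - \frac{5}{2} = - \frac{15}{2}$)
$a{\left(k \right)} = -4$
$K = \frac{4 i \sqrt{14}}{7}$ ($K = - \frac{4}{\sqrt{- \frac{15}{2} + 4}} + \frac{0}{-1} = - \frac{4}{\sqrt{- \frac{7}{2}}} + 0 \left(-1\right) = - \frac{4}{\frac{1}{2} i \sqrt{14}} + 0 = - 4 \left(- \frac{i \sqrt{14}}{7}\right) + 0 = \frac{4 i \sqrt{14}}{7} + 0 = \frac{4 i \sqrt{14}}{7} \approx 2.1381 i$)
$995510 + K 11 a{\left(11 \right)} 115 = 995510 + \frac{4 i \sqrt{14}}{7} \cdot 11 \left(-4\right) 115 = 995510 + \frac{44 i \sqrt{14}}{7} \left(-4\right) 115 = 995510 + - \frac{176 i \sqrt{14}}{7} \cdot 115 = 995510 - \frac{20240 i \sqrt{14}}{7}$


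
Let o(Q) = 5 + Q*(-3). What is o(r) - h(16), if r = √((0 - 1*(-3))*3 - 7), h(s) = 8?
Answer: -3 - 3*√2 ≈ -7.2426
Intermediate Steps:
r = √2 (r = √((0 + 3)*3 - 7) = √(3*3 - 7) = √(9 - 7) = √2 ≈ 1.4142)
o(Q) = 5 - 3*Q
o(r) - h(16) = (5 - 3*√2) - 1*8 = (5 - 3*√2) - 8 = -3 - 3*√2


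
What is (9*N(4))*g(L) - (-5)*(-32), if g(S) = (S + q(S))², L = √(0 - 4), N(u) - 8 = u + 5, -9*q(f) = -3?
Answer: -755 + 204*I ≈ -755.0 + 204.0*I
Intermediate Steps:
q(f) = ⅓ (q(f) = -⅑*(-3) = ⅓)
N(u) = 13 + u (N(u) = 8 + (u + 5) = 8 + (5 + u) = 13 + u)
L = 2*I (L = √(-4) = 2*I ≈ 2.0*I)
g(S) = (⅓ + S)² (g(S) = (S + ⅓)² = (⅓ + S)²)
(9*N(4))*g(L) - (-5)*(-32) = (9*(13 + 4))*((1 + 3*(2*I))²/9) - (-5)*(-32) = (9*17)*((1 + 6*I)²/9) - 1*160 = 153*((1 + 6*I)²/9) - 160 = 17*(1 + 6*I)² - 160 = -160 + 17*(1 + 6*I)²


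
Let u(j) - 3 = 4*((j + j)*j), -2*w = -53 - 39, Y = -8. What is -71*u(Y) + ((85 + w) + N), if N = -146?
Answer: -36580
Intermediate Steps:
w = 46 (w = -(-53 - 39)/2 = -½*(-92) = 46)
u(j) = 3 + 8*j² (u(j) = 3 + 4*((j + j)*j) = 3 + 4*((2*j)*j) = 3 + 4*(2*j²) = 3 + 8*j²)
-71*u(Y) + ((85 + w) + N) = -71*(3 + 8*(-8)²) + ((85 + 46) - 146) = -71*(3 + 8*64) + (131 - 146) = -71*(3 + 512) - 15 = -71*515 - 15 = -36565 - 15 = -36580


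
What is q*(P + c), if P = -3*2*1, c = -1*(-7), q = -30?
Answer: -30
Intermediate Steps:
c = 7
P = -6 (P = -6*1 = -6)
q*(P + c) = -30*(-6 + 7) = -30*1 = -30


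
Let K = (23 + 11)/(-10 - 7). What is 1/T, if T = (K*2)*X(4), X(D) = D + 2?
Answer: -1/24 ≈ -0.041667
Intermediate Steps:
X(D) = 2 + D
K = -2 (K = 34/(-17) = 34*(-1/17) = -2)
T = -24 (T = (-2*2)*(2 + 4) = -4*6 = -24)
1/T = 1/(-24) = -1/24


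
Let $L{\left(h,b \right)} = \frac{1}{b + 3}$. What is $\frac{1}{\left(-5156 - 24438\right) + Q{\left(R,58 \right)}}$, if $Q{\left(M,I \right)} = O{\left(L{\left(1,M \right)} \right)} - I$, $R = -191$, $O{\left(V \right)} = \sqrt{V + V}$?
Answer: $- \frac{2787288}{82648663777} - \frac{i \sqrt{94}}{82648663777} \approx -3.3725 \cdot 10^{-5} - 1.1731 \cdot 10^{-10} i$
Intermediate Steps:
$L{\left(h,b \right)} = \frac{1}{3 + b}$
$O{\left(V \right)} = \sqrt{2} \sqrt{V}$ ($O{\left(V \right)} = \sqrt{2 V} = \sqrt{2} \sqrt{V}$)
$Q{\left(M,I \right)} = - I + \sqrt{2} \sqrt{\frac{1}{3 + M}}$ ($Q{\left(M,I \right)} = \sqrt{2} \sqrt{\frac{1}{3 + M}} - I = - I + \sqrt{2} \sqrt{\frac{1}{3 + M}}$)
$\frac{1}{\left(-5156 - 24438\right) + Q{\left(R,58 \right)}} = \frac{1}{\left(-5156 - 24438\right) + \left(\left(-1\right) 58 + \sqrt{2} \sqrt{\frac{1}{3 - 191}}\right)} = \frac{1}{-29594 - \left(58 - \sqrt{2} \sqrt{\frac{1}{-188}}\right)} = \frac{1}{-29594 - \left(58 - \sqrt{2} \sqrt{- \frac{1}{188}}\right)} = \frac{1}{-29594 - \left(58 - \sqrt{2} \frac{i \sqrt{47}}{94}\right)} = \frac{1}{-29594 - \left(58 - \frac{i \sqrt{94}}{94}\right)} = \frac{1}{-29652 + \frac{i \sqrt{94}}{94}}$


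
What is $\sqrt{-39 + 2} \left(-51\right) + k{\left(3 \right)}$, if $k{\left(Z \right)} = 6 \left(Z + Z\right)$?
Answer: $36 - 51 i \sqrt{37} \approx 36.0 - 310.22 i$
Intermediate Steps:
$k{\left(Z \right)} = 12 Z$ ($k{\left(Z \right)} = 6 \cdot 2 Z = 12 Z$)
$\sqrt{-39 + 2} \left(-51\right) + k{\left(3 \right)} = \sqrt{-39 + 2} \left(-51\right) + 12 \cdot 3 = \sqrt{-37} \left(-51\right) + 36 = i \sqrt{37} \left(-51\right) + 36 = - 51 i \sqrt{37} + 36 = 36 - 51 i \sqrt{37}$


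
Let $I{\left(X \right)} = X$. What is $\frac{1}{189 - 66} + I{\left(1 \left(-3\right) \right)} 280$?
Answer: $- \frac{103319}{123} \approx -839.99$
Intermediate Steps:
$\frac{1}{189 - 66} + I{\left(1 \left(-3\right) \right)} 280 = \frac{1}{189 - 66} + 1 \left(-3\right) 280 = \frac{1}{123} - 840 = - \frac{103319}{123}$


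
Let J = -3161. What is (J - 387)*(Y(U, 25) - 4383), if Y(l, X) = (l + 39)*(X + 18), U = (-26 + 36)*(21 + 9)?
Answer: -36168312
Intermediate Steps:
U = 300 (U = 10*30 = 300)
Y(l, X) = (18 + X)*(39 + l) (Y(l, X) = (39 + l)*(18 + X) = (18 + X)*(39 + l))
(J - 387)*(Y(U, 25) - 4383) = (-3161 - 387)*((702 + 18*300 + 39*25 + 25*300) - 4383) = -3548*((702 + 5400 + 975 + 7500) - 4383) = -3548*(14577 - 4383) = -3548*10194 = -36168312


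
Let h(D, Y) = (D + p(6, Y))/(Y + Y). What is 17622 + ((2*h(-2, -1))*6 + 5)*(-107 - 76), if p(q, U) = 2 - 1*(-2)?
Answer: 18903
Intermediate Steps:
p(q, U) = 4 (p(q, U) = 2 + 2 = 4)
h(D, Y) = (4 + D)/(2*Y) (h(D, Y) = (D + 4)/(Y + Y) = (4 + D)/((2*Y)) = (4 + D)*(1/(2*Y)) = (4 + D)/(2*Y))
17622 + ((2*h(-2, -1))*6 + 5)*(-107 - 76) = 17622 + ((2*((½)*(4 - 2)/(-1)))*6 + 5)*(-107 - 76) = 17622 + ((2*((½)*(-1)*2))*6 + 5)*(-183) = 17622 + ((2*(-1))*6 + 5)*(-183) = 17622 + (-2*6 + 5)*(-183) = 17622 + (-12 + 5)*(-183) = 17622 - 7*(-183) = 17622 + 1281 = 18903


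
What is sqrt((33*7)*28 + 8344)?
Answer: 46*sqrt(7) ≈ 121.70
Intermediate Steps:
sqrt((33*7)*28 + 8344) = sqrt(231*28 + 8344) = sqrt(6468 + 8344) = sqrt(14812) = 46*sqrt(7)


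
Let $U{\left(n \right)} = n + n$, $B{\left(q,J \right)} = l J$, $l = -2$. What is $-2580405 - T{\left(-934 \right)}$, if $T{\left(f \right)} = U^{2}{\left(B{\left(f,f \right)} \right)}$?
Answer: $-16538101$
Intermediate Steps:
$B{\left(q,J \right)} = - 2 J$
$U{\left(n \right)} = 2 n$
$T{\left(f \right)} = 16 f^{2}$ ($T{\left(f \right)} = \left(2 \left(- 2 f\right)\right)^{2} = \left(- 4 f\right)^{2} = 16 f^{2}$)
$-2580405 - T{\left(-934 \right)} = -2580405 - 16 \left(-934\right)^{2} = -2580405 - 16 \cdot 872356 = -2580405 - 13957696 = -16538101$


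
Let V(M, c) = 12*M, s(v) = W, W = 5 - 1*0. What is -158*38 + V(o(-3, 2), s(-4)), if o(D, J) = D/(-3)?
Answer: -5992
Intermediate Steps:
W = 5 (W = 5 + 0 = 5)
s(v) = 5
o(D, J) = -D/3 (o(D, J) = D*(-1/3) = -D/3)
-158*38 + V(o(-3, 2), s(-4)) = -158*38 + 12*(-1/3*(-3)) = -6004 + 12*1 = -6004 + 12 = -5992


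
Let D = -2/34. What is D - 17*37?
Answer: -10694/17 ≈ -629.06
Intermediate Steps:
D = -1/17 (D = -2*1/34 = -1/17 ≈ -0.058824)
D - 17*37 = -1/17 - 17*37 = -1/17 - 629 = -10694/17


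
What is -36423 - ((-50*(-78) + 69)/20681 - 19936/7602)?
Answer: -408995091632/11229783 ≈ -36421.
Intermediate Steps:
-36423 - ((-50*(-78) + 69)/20681 - 19936/7602) = -36423 - ((3900 + 69)*(1/20681) - 19936*1/7602) = -36423 - (3969*(1/20681) - 1424/543) = -36423 - (3969/20681 - 1424/543) = -36423 - 1*(-27294577/11229783) = -36423 + 27294577/11229783 = -408995091632/11229783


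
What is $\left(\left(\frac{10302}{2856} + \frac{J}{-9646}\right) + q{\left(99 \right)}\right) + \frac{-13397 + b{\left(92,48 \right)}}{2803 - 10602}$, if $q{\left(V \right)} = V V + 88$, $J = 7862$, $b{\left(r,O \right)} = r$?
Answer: $\frac{212651283001}{21494044} \approx 9893.5$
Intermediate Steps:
$q{\left(V \right)} = 88 + V^{2}$ ($q{\left(V \right)} = V^{2} + 88 = 88 + V^{2}$)
$\left(\left(\frac{10302}{2856} + \frac{J}{-9646}\right) + q{\left(99 \right)}\right) + \frac{-13397 + b{\left(92,48 \right)}}{2803 - 10602} = \left(\left(\frac{10302}{2856} + \frac{7862}{-9646}\right) + \left(88 + 99^{2}\right)\right) + \frac{-13397 + 92}{2803 - 10602} = \left(\left(10302 \cdot \frac{1}{2856} + 7862 \left(- \frac{1}{9646}\right)\right) + \left(88 + 9801\right)\right) - \frac{13305}{-7799} = \left(\left(\frac{101}{28} - \frac{3931}{4823}\right) + 9889\right) - - \frac{13305}{7799} = \left(\frac{7695}{2756} + 9889\right) + \frac{13305}{7799} = \frac{27261779}{2756} + \frac{13305}{7799} = \frac{212651283001}{21494044}$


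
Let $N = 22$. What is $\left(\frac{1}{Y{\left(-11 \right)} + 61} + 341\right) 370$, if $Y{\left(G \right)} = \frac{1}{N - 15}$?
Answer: $\frac{27001675}{214} \approx 1.2618 \cdot 10^{5}$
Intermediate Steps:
$Y{\left(G \right)} = \frac{1}{7}$ ($Y{\left(G \right)} = \frac{1}{22 - 15} = \frac{1}{7}$)
$\left(\frac{1}{Y{\left(-11 \right)} + 61} + 341\right) 370 = \left(\frac{1}{\frac{1}{7} + 61} + 341\right) 370 = \left(\frac{1}{\frac{428}{7}} + 341\right) 370 = \left(\frac{7}{428} + 341\right) 370 = \frac{145955}{428} \cdot 370 = \frac{27001675}{214}$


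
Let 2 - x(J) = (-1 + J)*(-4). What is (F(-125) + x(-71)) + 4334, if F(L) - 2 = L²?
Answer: 19675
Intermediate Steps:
F(L) = 2 + L²
x(J) = -2 + 4*J (x(J) = 2 - (-1 + J)*(-4) = 2 - (4 - 4*J) = 2 + (-4 + 4*J) = -2 + 4*J)
(F(-125) + x(-71)) + 4334 = ((2 + (-125)²) + (-2 + 4*(-71))) + 4334 = ((2 + 15625) + (-2 - 284)) + 4334 = (15627 - 286) + 4334 = 15341 + 4334 = 19675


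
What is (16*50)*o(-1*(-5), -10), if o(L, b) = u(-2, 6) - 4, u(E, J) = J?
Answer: 1600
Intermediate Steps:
o(L, b) = 2 (o(L, b) = 6 - 4 = 2)
(16*50)*o(-1*(-5), -10) = (16*50)*2 = 800*2 = 1600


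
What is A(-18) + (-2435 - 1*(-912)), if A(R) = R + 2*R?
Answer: -1577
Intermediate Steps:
A(R) = 3*R
A(-18) + (-2435 - 1*(-912)) = 3*(-18) + (-2435 - 1*(-912)) = -54 + (-2435 + 912) = -54 - 1523 = -1577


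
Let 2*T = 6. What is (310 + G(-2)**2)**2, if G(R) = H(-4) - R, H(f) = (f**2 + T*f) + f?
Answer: 98596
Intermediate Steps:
T = 3 (T = (1/2)*6 = 3)
H(f) = f**2 + 4*f (H(f) = (f**2 + 3*f) + f = f**2 + 4*f)
G(R) = -R (G(R) = -4*(4 - 4) - R = -4*0 - R = 0 - R = -R)
(310 + G(-2)**2)**2 = (310 + (-1*(-2))**2)**2 = (310 + 2**2)**2 = (310 + 4)**2 = 314**2 = 98596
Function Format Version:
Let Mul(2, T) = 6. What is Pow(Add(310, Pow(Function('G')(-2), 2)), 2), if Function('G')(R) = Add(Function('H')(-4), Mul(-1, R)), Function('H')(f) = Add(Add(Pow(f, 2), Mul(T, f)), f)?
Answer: 98596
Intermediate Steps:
T = 3 (T = Mul(Rational(1, 2), 6) = 3)
Function('H')(f) = Add(Pow(f, 2), Mul(4, f)) (Function('H')(f) = Add(Add(Pow(f, 2), Mul(3, f)), f) = Add(Pow(f, 2), Mul(4, f)))
Function('G')(R) = Mul(-1, R) (Function('G')(R) = Add(Mul(-4, Add(4, -4)), Mul(-1, R)) = Add(Mul(-4, 0), Mul(-1, R)) = Add(0, Mul(-1, R)) = Mul(-1, R))
Pow(Add(310, Pow(Function('G')(-2), 2)), 2) = Pow(Add(310, Pow(Mul(-1, -2), 2)), 2) = Pow(Add(310, Pow(2, 2)), 2) = Pow(Add(310, 4), 2) = Pow(314, 2) = 98596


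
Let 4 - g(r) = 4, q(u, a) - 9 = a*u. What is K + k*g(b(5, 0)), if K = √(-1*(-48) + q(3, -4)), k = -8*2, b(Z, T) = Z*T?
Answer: 3*√5 ≈ 6.7082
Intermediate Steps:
b(Z, T) = T*Z
q(u, a) = 9 + a*u
g(r) = 0 (g(r) = 4 - 1*4 = 4 - 4 = 0)
k = -16
K = 3*√5 (K = √(-1*(-48) + (9 - 4*3)) = √(48 + (9 - 12)) = √(48 - 3) = √45 = 3*√5 ≈ 6.7082)
K + k*g(b(5, 0)) = 3*√5 - 16*0 = 3*√5 + 0 = 3*√5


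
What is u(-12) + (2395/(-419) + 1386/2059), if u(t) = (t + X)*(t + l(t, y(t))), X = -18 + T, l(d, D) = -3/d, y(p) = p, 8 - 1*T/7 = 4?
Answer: 31846745/1725442 ≈ 18.457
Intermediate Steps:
T = 28 (T = 56 - 7*4 = 56 - 28 = 28)
X = 10 (X = -18 + 28 = 10)
u(t) = (10 + t)*(t - 3/t) (u(t) = (t + 10)*(t - 3/t) = (10 + t)*(t - 3/t))
u(-12) + (2395/(-419) + 1386/2059) = (-3 + (-12)² - 30/(-12) + 10*(-12)) + (2395/(-419) + 1386/2059) = (-3 + 144 - 30*(-1/12) - 120) + (2395*(-1/419) + 1386*(1/2059)) = (-3 + 144 + 5/2 - 120) + (-2395/419 + 1386/2059) = 47/2 - 4350571/862721 = 31846745/1725442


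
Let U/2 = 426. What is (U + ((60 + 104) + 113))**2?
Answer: 1274641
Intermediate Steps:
U = 852 (U = 2*426 = 852)
(U + ((60 + 104) + 113))**2 = (852 + ((60 + 104) + 113))**2 = (852 + (164 + 113))**2 = (852 + 277)**2 = 1129**2 = 1274641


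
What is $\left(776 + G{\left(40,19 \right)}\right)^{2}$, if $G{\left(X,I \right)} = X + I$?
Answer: $697225$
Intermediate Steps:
$G{\left(X,I \right)} = I + X$
$\left(776 + G{\left(40,19 \right)}\right)^{2} = \left(776 + \left(19 + 40\right)\right)^{2} = \left(776 + 59\right)^{2} = 835^{2} = 697225$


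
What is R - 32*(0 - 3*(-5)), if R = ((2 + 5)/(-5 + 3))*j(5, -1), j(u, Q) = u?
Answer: -995/2 ≈ -497.50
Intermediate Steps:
R = -35/2 (R = ((2 + 5)/(-5 + 3))*5 = (7/(-2))*5 = (7*(-½))*5 = -7/2*5 = -35/2 ≈ -17.500)
R - 32*(0 - 3*(-5)) = -35/2 - 32*(0 - 3*(-5)) = -35/2 - 32*(0 + 15) = -35/2 - 32*15 = -35/2 - 480 = -995/2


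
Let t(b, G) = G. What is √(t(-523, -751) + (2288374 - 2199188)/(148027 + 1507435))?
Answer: 2*I*√128625545967657/827731 ≈ 27.403*I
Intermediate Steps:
√(t(-523, -751) + (2288374 - 2199188)/(148027 + 1507435)) = √(-751 + (2288374 - 2199188)/(148027 + 1507435)) = √(-751 + 89186/1655462) = √(-751 + 89186*(1/1655462)) = √(-751 + 44593/827731) = √(-621581388/827731) = 2*I*√128625545967657/827731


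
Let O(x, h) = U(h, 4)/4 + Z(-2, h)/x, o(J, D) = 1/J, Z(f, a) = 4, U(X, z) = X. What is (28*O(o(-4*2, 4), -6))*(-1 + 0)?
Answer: 938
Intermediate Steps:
O(x, h) = 4/x + h/4 (O(x, h) = h/4 + 4/x = 4/x + h/4)
(28*O(o(-4*2, 4), -6))*(-1 + 0) = (28*(4/(1/(-4*2)) + (¼)*(-6)))*(-1 + 0) = (28*(4/(1/(-8)) - 3/2))*(-1) = (28*(4/(-⅛) - 3/2))*(-1) = (28*(4*(-8) - 3/2))*(-1) = (28*(-32 - 3/2))*(-1) = (28*(-67/2))*(-1) = -938*(-1) = 938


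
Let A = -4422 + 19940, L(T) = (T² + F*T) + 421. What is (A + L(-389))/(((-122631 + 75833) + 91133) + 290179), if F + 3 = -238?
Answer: 261009/334514 ≈ 0.78026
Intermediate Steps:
F = -241 (F = -3 - 238 = -241)
L(T) = 421 + T² - 241*T (L(T) = (T² - 241*T) + 421 = 421 + T² - 241*T)
A = 15518
(A + L(-389))/(((-122631 + 75833) + 91133) + 290179) = (15518 + (421 + (-389)² - 241*(-389)))/(((-122631 + 75833) + 91133) + 290179) = (15518 + (421 + 151321 + 93749))/((-46798 + 91133) + 290179) = (15518 + 245491)/(44335 + 290179) = 261009/334514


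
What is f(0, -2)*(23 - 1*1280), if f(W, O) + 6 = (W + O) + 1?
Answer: 8799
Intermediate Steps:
f(W, O) = -5 + O + W (f(W, O) = -6 + ((W + O) + 1) = -6 + ((O + W) + 1) = -6 + (1 + O + W) = -5 + O + W)
f(0, -2)*(23 - 1*1280) = (-5 - 2 + 0)*(23 - 1*1280) = -7*(23 - 1280) = -7*(-1257) = 8799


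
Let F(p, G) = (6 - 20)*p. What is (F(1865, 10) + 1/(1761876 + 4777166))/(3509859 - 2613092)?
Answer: -170734386619/5863997077214 ≈ -0.029116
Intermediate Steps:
F(p, G) = -14*p
(F(1865, 10) + 1/(1761876 + 4777166))/(3509859 - 2613092) = (-14*1865 + 1/(1761876 + 4777166))/(3509859 - 2613092) = (-26110 + 1/6539042)/896767 = (-26110 + 1/6539042)*(1/896767) = -170734386619/6539042*1/896767 = -170734386619/5863997077214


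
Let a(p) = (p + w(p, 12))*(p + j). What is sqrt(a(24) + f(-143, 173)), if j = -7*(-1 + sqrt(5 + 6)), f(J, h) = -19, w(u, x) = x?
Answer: sqrt(1097 - 252*sqrt(11)) ≈ 16.162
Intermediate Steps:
j = 7 - 7*sqrt(11) (j = -7*(-1 + sqrt(11)) = 7 - 7*sqrt(11) ≈ -16.216)
a(p) = (12 + p)*(7 + p - 7*sqrt(11)) (a(p) = (p + 12)*(p + (7 - 7*sqrt(11))) = (12 + p)*(7 + p - 7*sqrt(11)))
sqrt(a(24) + f(-143, 173)) = sqrt((84 + 24**2 - 84*sqrt(11) + 19*24 - 7*24*sqrt(11)) - 19) = sqrt((84 + 576 - 84*sqrt(11) + 456 - 168*sqrt(11)) - 19) = sqrt((1116 - 252*sqrt(11)) - 19) = sqrt(1097 - 252*sqrt(11))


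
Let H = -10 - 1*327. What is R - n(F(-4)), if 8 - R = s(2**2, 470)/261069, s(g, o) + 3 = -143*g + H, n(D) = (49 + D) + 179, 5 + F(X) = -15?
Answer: -17404296/87023 ≈ -200.00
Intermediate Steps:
H = -337 (H = -10 - 327 = -337)
F(X) = -20 (F(X) = -5 - 15 = -20)
n(D) = 228 + D
s(g, o) = -340 - 143*g (s(g, o) = -3 + (-143*g - 337) = -3 + (-337 - 143*g) = -340 - 143*g)
R = 696488/87023 (R = 8 - (-340 - 143*2**2)/261069 = 8 - (-340 - 143*4)/261069 = 8 - (-340 - 572)/261069 = 8 - (-912)/261069 = 8 - 1*(-304/87023) = 8 + 304/87023 = 696488/87023 ≈ 8.0035)
R - n(F(-4)) = 696488/87023 - (228 - 20) = 696488/87023 - 1*208 = 696488/87023 - 208 = -17404296/87023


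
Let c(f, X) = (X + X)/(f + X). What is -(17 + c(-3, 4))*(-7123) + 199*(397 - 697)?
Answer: 118375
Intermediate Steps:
c(f, X) = 2*X/(X + f) (c(f, X) = (2*X)/(X + f) = 2*X/(X + f))
-(17 + c(-3, 4))*(-7123) + 199*(397 - 697) = -(17 + 2*4/(4 - 3))*(-7123) + 199*(397 - 697) = -(17 + 2*4/1)*(-7123) + 199*(-300) = -(17 + 2*4*1)*(-7123) - 59700 = -(17 + 8)*(-7123) - 59700 = -25*(-7123) - 59700 = -1*(-178075) - 59700 = 178075 - 59700 = 118375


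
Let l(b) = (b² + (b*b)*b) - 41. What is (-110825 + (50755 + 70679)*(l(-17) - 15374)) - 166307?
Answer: -2433693058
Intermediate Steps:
l(b) = -41 + b² + b³ (l(b) = (b² + b²*b) - 41 = (b² + b³) - 41 = -41 + b² + b³)
(-110825 + (50755 + 70679)*(l(-17) - 15374)) - 166307 = (-110825 + (50755 + 70679)*((-41 + (-17)² + (-17)³) - 15374)) - 166307 = (-110825 + 121434*((-41 + 289 - 4913) - 15374)) - 166307 = (-110825 + 121434*(-4665 - 15374)) - 166307 = (-110825 + 121434*(-20039)) - 166307 = (-110825 - 2433415926) - 166307 = -2433526751 - 166307 = -2433693058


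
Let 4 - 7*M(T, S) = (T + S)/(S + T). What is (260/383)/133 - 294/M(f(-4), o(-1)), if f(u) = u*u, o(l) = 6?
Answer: -34943894/50939 ≈ -686.00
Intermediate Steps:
f(u) = u²
M(T, S) = 3/7 (M(T, S) = 4/7 - (T + S)/(7*(S + T)) = 4/7 - (S + T)/(7*(S + T)) = 4/7 - ⅐*1 = 4/7 - ⅐ = 3/7)
(260/383)/133 - 294/M(f(-4), o(-1)) = (260/383)/133 - 294/3/7 = (260*(1/383))*(1/133) - 294*7/3 = (260/383)*(1/133) - 686 = 260/50939 - 686 = -34943894/50939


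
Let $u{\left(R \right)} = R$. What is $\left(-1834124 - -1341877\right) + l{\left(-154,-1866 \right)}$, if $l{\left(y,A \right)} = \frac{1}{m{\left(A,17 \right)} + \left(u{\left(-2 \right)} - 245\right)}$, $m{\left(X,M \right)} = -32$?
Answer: $- \frac{137336914}{279} \approx -4.9225 \cdot 10^{5}$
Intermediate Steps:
$l{\left(y,A \right)} = - \frac{1}{279}$ ($l{\left(y,A \right)} = \frac{1}{-32 - 247} = \frac{1}{-279} = - \frac{1}{279}$)
$\left(-1834124 - -1341877\right) + l{\left(-154,-1866 \right)} = \left(-1834124 - -1341877\right) - \frac{1}{279} = \left(-1834124 + 1341877\right) - \frac{1}{279} = -492247 - \frac{1}{279} = - \frac{137336914}{279}$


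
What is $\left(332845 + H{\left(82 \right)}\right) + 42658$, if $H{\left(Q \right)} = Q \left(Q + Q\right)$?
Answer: $388951$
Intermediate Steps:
$H{\left(Q \right)} = 2 Q^{2}$ ($H{\left(Q \right)} = Q 2 Q = 2 Q^{2}$)
$\left(332845 + H{\left(82 \right)}\right) + 42658 = \left(332845 + 2 \cdot 82^{2}\right) + 42658 = \left(332845 + 2 \cdot 6724\right) + 42658 = \left(332845 + 13448\right) + 42658 = 346293 + 42658 = 388951$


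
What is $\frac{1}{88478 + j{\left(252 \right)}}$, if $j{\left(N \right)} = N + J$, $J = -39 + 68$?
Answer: $\frac{1}{88759} \approx 1.1266 \cdot 10^{-5}$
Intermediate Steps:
$J = 29$
$j{\left(N \right)} = 29 + N$ ($j{\left(N \right)} = N + 29 = 29 + N$)
$\frac{1}{88478 + j{\left(252 \right)}} = \frac{1}{88478 + \left(29 + 252\right)} = \frac{1}{88478 + 281} = \frac{1}{88759}$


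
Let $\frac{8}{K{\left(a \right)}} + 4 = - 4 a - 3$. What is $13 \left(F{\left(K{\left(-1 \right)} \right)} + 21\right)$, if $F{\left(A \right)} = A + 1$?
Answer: $\frac{754}{3} \approx 251.33$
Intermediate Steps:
$K{\left(a \right)} = \frac{8}{-7 - 4 a}$ ($K{\left(a \right)} = \frac{8}{-4 - \left(3 + 4 a\right)} = \frac{8}{-7 - 4 a}$)
$F{\left(A \right)} = 1 + A$
$13 \left(F{\left(K{\left(-1 \right)} \right)} + 21\right) = 13 \left(\left(1 - \frac{8}{7 + 4 \left(-1\right)}\right) + 21\right) = 13 \left(\left(1 - \frac{8}{7 - 4}\right) + 21\right) = 13 \left(\left(1 - \frac{8}{3}\right) + 21\right) = 13 \left(- \frac{5}{3} + 21\right) = 13 \cdot \frac{58}{3} = \frac{754}{3}$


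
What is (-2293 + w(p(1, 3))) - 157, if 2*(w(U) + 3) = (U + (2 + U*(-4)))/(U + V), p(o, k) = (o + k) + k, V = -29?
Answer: -107913/44 ≈ -2452.6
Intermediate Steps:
p(o, k) = o + 2*k (p(o, k) = (k + o) + k = o + 2*k)
w(U) = -3 + (2 - 3*U)/(2*(-29 + U)) (w(U) = -3 + ((U + (2 + U*(-4)))/(U - 29))/2 = -3 + ((U + (2 - 4*U))/(-29 + U))/2 = -3 + ((2 - 3*U)/(-29 + U))/2 = -3 + (2 - 3*U)/(2*(-29 + U)))
(-2293 + w(p(1, 3))) - 157 = (-2293 + (176 - 9*(1 + 2*3))/(2*(-29 + (1 + 2*3)))) - 157 = (-2293 + (176 - 9*(1 + 6))/(2*(-29 + (1 + 6)))) - 157 = (-2293 + (176 - 9*7)/(2*(-29 + 7))) - 157 = (-2293 + (1/2)*(176 - 63)/(-22)) - 157 = (-2293 + (1/2)*(-1/22)*113) - 157 = (-2293 - 113/44) - 157 = -101005/44 - 157 = -107913/44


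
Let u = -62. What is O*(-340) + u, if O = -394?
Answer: 133898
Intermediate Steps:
O*(-340) + u = -394*(-340) - 62 = 133960 - 62 = 133898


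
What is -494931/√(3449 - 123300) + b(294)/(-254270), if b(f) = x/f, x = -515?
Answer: 103/14951076 + 494931*I*√119851/119851 ≈ 6.8891e-6 + 1429.6*I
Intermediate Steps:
b(f) = -515/f
-494931/√(3449 - 123300) + b(294)/(-254270) = -494931/√(3449 - 123300) - 515/294/(-254270) = -494931*(-I*√119851/119851) - 515*1/294*(-1/254270) = -494931*(-I*√119851/119851) - 515/294*(-1/254270) = -(-494931)*I*√119851/119851 + 103/14951076 = 494931*I*√119851/119851 + 103/14951076 = 103/14951076 + 494931*I*√119851/119851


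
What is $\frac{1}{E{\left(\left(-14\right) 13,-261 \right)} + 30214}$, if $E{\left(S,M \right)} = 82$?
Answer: $\frac{1}{30296} \approx 3.3008 \cdot 10^{-5}$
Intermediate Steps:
$\frac{1}{E{\left(\left(-14\right) 13,-261 \right)} + 30214} = \frac{1}{82 + 30214} = \frac{1}{30296}$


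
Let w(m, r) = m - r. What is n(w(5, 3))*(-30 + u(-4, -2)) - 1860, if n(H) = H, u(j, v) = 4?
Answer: -1912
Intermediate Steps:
n(w(5, 3))*(-30 + u(-4, -2)) - 1860 = (5 - 1*3)*(-30 + 4) - 1860 = (5 - 3)*(-26) - 1860 = 2*(-26) - 1860 = -52 - 1860 = -1912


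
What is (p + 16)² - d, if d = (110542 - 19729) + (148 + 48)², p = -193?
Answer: -97900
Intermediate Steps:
d = 129229 (d = 90813 + 196² = 90813 + 38416 = 129229)
(p + 16)² - d = (-193 + 16)² - 1*129229 = (-177)² - 129229 = 31329 - 129229 = -97900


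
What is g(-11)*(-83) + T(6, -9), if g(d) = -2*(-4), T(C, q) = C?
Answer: -658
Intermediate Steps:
g(d) = 8
g(-11)*(-83) + T(6, -9) = 8*(-83) + 6 = -664 + 6 = -658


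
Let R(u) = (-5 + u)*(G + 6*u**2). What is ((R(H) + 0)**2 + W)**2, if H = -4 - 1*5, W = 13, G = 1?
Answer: 2160867961908769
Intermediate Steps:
H = -9 (H = -4 - 5 = -9)
R(u) = (1 + 6*u**2)*(-5 + u) (R(u) = (-5 + u)*(1 + 6*u**2) = (1 + 6*u**2)*(-5 + u))
((R(H) + 0)**2 + W)**2 = (((-5 - 9 - 30*(-9)**2 + 6*(-9)**3) + 0)**2 + 13)**2 = (((-5 - 9 - 30*81 + 6*(-729)) + 0)**2 + 13)**2 = (((-5 - 9 - 2430 - 4374) + 0)**2 + 13)**2 = ((-6818 + 0)**2 + 13)**2 = ((-6818)**2 + 13)**2 = (46485124 + 13)**2 = 46485137**2 = 2160867961908769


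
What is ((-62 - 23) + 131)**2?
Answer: 2116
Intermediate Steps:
((-62 - 23) + 131)**2 = (-85 + 131)**2 = 46**2 = 2116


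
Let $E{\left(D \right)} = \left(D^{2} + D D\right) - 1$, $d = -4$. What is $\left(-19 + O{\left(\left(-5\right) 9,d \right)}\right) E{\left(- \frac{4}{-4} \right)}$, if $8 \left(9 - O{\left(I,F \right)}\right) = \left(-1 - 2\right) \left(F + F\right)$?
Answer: $-13$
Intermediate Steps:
$O{\left(I,F \right)} = 9 + \frac{3 F}{4}$ ($O{\left(I,F \right)} = 9 - \frac{\left(-1 - 2\right) \left(F + F\right)}{8} = 9 - \frac{\left(-3\right) 2 F}{8} = 9 - \frac{\left(-6\right) F}{8} = 9 + \frac{3 F}{4}$)
$E{\left(D \right)} = -1 + 2 D^{2}$ ($E{\left(D \right)} = \left(D^{2} + D^{2}\right) - 1 = 2 D^{2} - 1 = -1 + 2 D^{2}$)
$\left(-19 + O{\left(\left(-5\right) 9,d \right)}\right) E{\left(- \frac{4}{-4} \right)} = \left(-19 + \left(9 + \frac{3}{4} \left(-4\right)\right)\right) \left(-1 + 2 \left(- \frac{4}{-4}\right)^{2}\right) = \left(-19 + \left(9 - 3\right)\right) \left(-1 + 2 \left(\left(-4\right) \left(- \frac{1}{4}\right)\right)^{2}\right) = \left(-19 + 6\right) \left(-1 + 2 \cdot 1^{2}\right) = - 13 \left(-1 + 2 \cdot 1\right) = - 13 \left(-1 + 2\right) = \left(-13\right) 1 = -13$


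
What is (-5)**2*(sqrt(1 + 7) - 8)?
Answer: -200 + 50*sqrt(2) ≈ -129.29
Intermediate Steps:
(-5)**2*(sqrt(1 + 7) - 8) = 25*(sqrt(8) - 8) = 25*(2*sqrt(2) - 8) = 25*(-8 + 2*sqrt(2)) = -200 + 50*sqrt(2)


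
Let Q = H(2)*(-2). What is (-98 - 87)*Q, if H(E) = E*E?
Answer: 1480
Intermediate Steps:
H(E) = E²
Q = -8 (Q = 2²*(-2) = 4*(-2) = -8)
(-98 - 87)*Q = (-98 - 87)*(-8) = -185*(-8) = 1480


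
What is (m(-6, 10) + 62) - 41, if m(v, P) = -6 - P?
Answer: 5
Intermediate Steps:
(m(-6, 10) + 62) - 41 = ((-6 - 1*10) + 62) - 41 = ((-6 - 10) + 62) - 41 = (-16 + 62) - 41 = 46 - 41 = 5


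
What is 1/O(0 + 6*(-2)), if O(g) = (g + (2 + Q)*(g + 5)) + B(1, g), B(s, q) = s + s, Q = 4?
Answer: -1/52 ≈ -0.019231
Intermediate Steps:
B(s, q) = 2*s
O(g) = 32 + 7*g (O(g) = (g + (2 + 4)*(g + 5)) + 2*1 = (g + 6*(5 + g)) + 2 = (g + (30 + 6*g)) + 2 = (30 + 7*g) + 2 = 32 + 7*g)
1/O(0 + 6*(-2)) = 1/(32 + 7*(0 + 6*(-2))) = 1/(32 + 7*(0 - 12)) = 1/(32 + 7*(-12)) = 1/(32 - 84) = 1/(-52) = -1/52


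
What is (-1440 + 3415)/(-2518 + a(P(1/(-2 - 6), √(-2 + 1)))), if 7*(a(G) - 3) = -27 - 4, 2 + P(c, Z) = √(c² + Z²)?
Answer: -13825/17636 ≈ -0.78391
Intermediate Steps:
P(c, Z) = -2 + √(Z² + c²) (P(c, Z) = -2 + √(c² + Z²) = -2 + √(Z² + c²))
a(G) = -10/7 (a(G) = 3 + (-27 - 4)/7 = 3 + (⅐)*(-31) = 3 - 31/7 = -10/7)
(-1440 + 3415)/(-2518 + a(P(1/(-2 - 6), √(-2 + 1)))) = (-1440 + 3415)/(-2518 - 10/7) = 1975/(-17636/7) = 1975*(-7/17636) = -13825/17636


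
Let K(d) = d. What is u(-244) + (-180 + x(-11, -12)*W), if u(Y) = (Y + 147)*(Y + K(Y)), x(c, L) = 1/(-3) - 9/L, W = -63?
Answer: 188519/4 ≈ 47130.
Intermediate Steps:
x(c, L) = -⅓ - 9/L (x(c, L) = 1*(-⅓) - 9/L = -⅓ - 9/L)
u(Y) = 2*Y*(147 + Y) (u(Y) = (Y + 147)*(Y + Y) = (147 + Y)*(2*Y) = 2*Y*(147 + Y))
u(-244) + (-180 + x(-11, -12)*W) = 2*(-244)*(147 - 244) + (-180 + ((⅓)*(-27 - 1*(-12))/(-12))*(-63)) = 2*(-244)*(-97) + (-180 + ((⅓)*(-1/12)*(-27 + 12))*(-63)) = 47336 + (-180 + ((⅓)*(-1/12)*(-15))*(-63)) = 47336 + (-180 + (5/12)*(-63)) = 47336 + (-180 - 105/4) = 47336 - 825/4 = 188519/4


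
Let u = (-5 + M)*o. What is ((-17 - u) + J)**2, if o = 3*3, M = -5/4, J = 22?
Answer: 60025/16 ≈ 3751.6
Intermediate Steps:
M = -5/4 (M = -5*1/4 = -5/4 ≈ -1.2500)
o = 9
u = -225/4 (u = (-5 - 5/4)*9 = -25/4*9 = -225/4 ≈ -56.250)
((-17 - u) + J)**2 = ((-17 - 1*(-225/4)) + 22)**2 = ((-17 + 225/4) + 22)**2 = (157/4 + 22)**2 = (245/4)**2 = 60025/16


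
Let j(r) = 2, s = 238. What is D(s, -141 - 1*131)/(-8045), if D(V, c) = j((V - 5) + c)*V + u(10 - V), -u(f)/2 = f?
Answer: -932/8045 ≈ -0.11585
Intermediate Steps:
u(f) = -2*f
D(V, c) = -20 + 4*V (D(V, c) = 2*V - 2*(10 - V) = 2*V + (-20 + 2*V) = -20 + 4*V)
D(s, -141 - 1*131)/(-8045) = (-20 + 4*238)/(-8045) = (-20 + 952)*(-1/8045) = 932*(-1/8045) = -932/8045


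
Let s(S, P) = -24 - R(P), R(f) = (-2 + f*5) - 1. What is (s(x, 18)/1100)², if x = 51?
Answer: 12321/1210000 ≈ 0.010183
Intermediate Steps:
R(f) = -3 + 5*f (R(f) = (-2 + 5*f) - 1 = -3 + 5*f)
s(S, P) = -21 - 5*P (s(S, P) = -24 - (-3 + 5*P) = -24 + (3 - 5*P) = -21 - 5*P)
(s(x, 18)/1100)² = ((-21 - 5*18)/1100)² = ((-21 - 90)*(1/1100))² = (-111*1/1100)² = (-111/1100)² = 12321/1210000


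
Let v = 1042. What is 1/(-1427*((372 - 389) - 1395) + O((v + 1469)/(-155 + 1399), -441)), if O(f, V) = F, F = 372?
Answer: 1/2015296 ≈ 4.9620e-7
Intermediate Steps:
O(f, V) = 372
1/(-1427*((372 - 389) - 1395) + O((v + 1469)/(-155 + 1399), -441)) = 1/(-1427*((372 - 389) - 1395) + 372) = 1/(-1427*(-17 - 1395) + 372) = 1/(-1427*(-1412) + 372) = 1/(2014924 + 372) = 1/2015296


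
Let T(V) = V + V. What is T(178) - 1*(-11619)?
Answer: 11975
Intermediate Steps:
T(V) = 2*V
T(178) - 1*(-11619) = 2*178 - 1*(-11619) = 356 + 11619 = 11975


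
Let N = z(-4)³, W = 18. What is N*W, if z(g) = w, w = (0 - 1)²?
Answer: 18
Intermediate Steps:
w = 1 (w = (-1)² = 1)
z(g) = 1
N = 1 (N = 1³ = 1)
N*W = 1*18 = 18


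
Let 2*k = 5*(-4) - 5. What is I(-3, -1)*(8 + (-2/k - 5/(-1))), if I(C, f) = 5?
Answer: 329/5 ≈ 65.800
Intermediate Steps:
k = -25/2 (k = (5*(-4) - 5)/2 = (-20 - 5)/2 = (½)*(-25) = -25/2 ≈ -12.500)
I(-3, -1)*(8 + (-2/k - 5/(-1))) = 5*(8 + (-2/(-25/2) - 5/(-1))) = 5*(8 + (-2*(-2/25) - 5*(-1))) = 5*(8 + (4/25 + 5)) = 5*(8 + 129/25) = 5*(329/25) = 329/5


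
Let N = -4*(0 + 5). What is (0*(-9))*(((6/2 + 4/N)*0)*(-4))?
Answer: 0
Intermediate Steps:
N = -20 (N = -4*5 = -20)
(0*(-9))*(((6/2 + 4/N)*0)*(-4)) = (0*(-9))*(((6/2 + 4/(-20))*0)*(-4)) = 0*(((6*(1/2) + 4*(-1/20))*0)*(-4)) = 0*(((3 - 1/5)*0)*(-4)) = 0*(((14/5)*0)*(-4)) = 0*(0*(-4)) = 0*0 = 0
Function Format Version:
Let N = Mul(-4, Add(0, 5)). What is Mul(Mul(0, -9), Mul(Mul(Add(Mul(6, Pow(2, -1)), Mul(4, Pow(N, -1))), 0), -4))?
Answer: 0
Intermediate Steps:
N = -20 (N = Mul(-4, 5) = -20)
Mul(Mul(0, -9), Mul(Mul(Add(Mul(6, Pow(2, -1)), Mul(4, Pow(N, -1))), 0), -4)) = Mul(Mul(0, -9), Mul(Mul(Add(Mul(6, Pow(2, -1)), Mul(4, Pow(-20, -1))), 0), -4)) = Mul(0, Mul(Mul(Add(Mul(6, Rational(1, 2)), Mul(4, Rational(-1, 20))), 0), -4)) = Mul(0, Mul(Mul(Add(3, Rational(-1, 5)), 0), -4)) = Mul(0, Mul(Mul(Rational(14, 5), 0), -4)) = Mul(0, Mul(0, -4)) = Mul(0, 0) = 0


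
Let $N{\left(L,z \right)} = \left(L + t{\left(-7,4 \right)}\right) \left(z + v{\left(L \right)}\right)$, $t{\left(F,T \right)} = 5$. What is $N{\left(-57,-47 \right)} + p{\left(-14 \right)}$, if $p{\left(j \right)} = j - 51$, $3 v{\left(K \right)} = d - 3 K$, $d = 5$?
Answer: $- \frac{2015}{3} \approx -671.67$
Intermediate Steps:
$v{\left(K \right)} = \frac{5}{3} - K$ ($v{\left(K \right)} = \frac{5 - 3 K}{3} = \frac{5}{3} - K$)
$N{\left(L,z \right)} = \left(5 + L\right) \left(\frac{5}{3} + z - L\right)$ ($N{\left(L,z \right)} = \left(L + 5\right) \left(z - \left(- \frac{5}{3} + L\right)\right) = \left(5 + L\right) \left(\frac{5}{3} + z - L\right)$)
$p{\left(j \right)} = -51 + j$
$N{\left(-57,-47 \right)} + p{\left(-14 \right)} = \left(\frac{25}{3} - \left(-57\right)^{2} + 5 \left(-47\right) - -190 - -2679\right) - 65 = \left(\frac{25}{3} - 3249 - 235 + 190 + 2679\right) - 65 = - \frac{1820}{3} - 65 = - \frac{2015}{3}$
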